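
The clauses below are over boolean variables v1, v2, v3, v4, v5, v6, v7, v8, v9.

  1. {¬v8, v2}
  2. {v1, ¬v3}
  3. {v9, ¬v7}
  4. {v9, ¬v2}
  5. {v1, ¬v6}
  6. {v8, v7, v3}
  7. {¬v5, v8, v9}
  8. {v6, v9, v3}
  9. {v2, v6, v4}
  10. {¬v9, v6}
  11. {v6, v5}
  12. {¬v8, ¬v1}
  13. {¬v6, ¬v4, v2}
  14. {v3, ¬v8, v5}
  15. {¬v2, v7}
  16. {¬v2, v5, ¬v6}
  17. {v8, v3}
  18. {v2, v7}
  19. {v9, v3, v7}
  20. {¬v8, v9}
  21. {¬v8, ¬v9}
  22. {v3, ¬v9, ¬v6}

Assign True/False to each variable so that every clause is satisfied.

v1 = T, v2 = T, v3 = T, v4 = F, v5 = T, v6 = T, v7 = T, v8 = F, v9 = T

Try v1 = True.
  then v8 is forced to False.
  then v3 is forced to True.
Branch on v2: take v2 = True.
  then v9 is forced to True.
  then v6 is forced to True.
  then v7 is forced to True.
  then v5 is forced to True.
v4 is now unconstrained; take v4 = False.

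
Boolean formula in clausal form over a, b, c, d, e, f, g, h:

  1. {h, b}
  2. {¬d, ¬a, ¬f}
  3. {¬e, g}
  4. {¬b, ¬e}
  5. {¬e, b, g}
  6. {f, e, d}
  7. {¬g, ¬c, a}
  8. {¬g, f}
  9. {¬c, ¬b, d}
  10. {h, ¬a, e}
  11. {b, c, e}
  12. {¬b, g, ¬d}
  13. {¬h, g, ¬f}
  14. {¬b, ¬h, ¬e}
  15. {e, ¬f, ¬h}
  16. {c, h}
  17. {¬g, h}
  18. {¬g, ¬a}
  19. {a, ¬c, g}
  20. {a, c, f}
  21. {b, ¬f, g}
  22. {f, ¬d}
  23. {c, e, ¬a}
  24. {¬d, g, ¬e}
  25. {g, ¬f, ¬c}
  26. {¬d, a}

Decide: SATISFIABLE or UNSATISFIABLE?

SATISFIABLE

Try a = False.
  then d is forced to False.
The remaining clauses are satisfied by b = False, c = False, e = True, f = True, g = True, h = True.
Every clause has at least one true literal under this assignment.
So a=F, b=F, c=F, d=F, e=T, f=T, g=T, h=T is a satisfying assignment.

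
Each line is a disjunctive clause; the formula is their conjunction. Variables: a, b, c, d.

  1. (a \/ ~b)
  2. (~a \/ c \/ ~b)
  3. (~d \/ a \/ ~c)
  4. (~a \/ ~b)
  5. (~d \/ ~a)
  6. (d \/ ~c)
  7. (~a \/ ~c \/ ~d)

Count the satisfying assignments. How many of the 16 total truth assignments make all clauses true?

Satisfying assignments:
  a=0 b=0 c=0 d=0
  a=0 b=0 c=0 d=1
  a=1 b=0 c=0 d=0
Count: 3.

3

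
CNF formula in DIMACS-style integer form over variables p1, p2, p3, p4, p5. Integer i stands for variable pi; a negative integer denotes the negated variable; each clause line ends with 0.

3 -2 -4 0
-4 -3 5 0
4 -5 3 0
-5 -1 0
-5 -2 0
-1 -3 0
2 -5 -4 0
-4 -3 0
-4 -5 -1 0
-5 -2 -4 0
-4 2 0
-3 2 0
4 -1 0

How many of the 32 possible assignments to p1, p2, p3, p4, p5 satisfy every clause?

Satisfying assignments:
  p1=F p2=F p3=F p4=F p5=F
  p1=F p2=T p3=F p4=F p5=F
  p1=F p2=T p3=T p4=F p5=F
That's 3 in total.

3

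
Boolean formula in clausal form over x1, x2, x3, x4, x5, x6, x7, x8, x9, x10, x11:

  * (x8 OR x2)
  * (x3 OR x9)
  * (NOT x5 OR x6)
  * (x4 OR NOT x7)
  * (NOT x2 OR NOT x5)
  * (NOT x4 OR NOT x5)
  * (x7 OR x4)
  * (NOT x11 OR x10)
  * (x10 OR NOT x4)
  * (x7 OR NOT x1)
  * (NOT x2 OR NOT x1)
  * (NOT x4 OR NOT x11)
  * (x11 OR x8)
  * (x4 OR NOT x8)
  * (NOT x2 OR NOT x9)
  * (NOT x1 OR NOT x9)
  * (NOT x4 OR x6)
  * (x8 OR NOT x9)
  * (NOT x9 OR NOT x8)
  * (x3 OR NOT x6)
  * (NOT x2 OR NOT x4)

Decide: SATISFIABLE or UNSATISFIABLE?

SATISFIABLE

x1 occurs only negated in the remaining clauses — set x1 = False.
Pure literal: x3 appears only positively; assign x3 = True.
Branch on x2: take x2 = False.
  then x8 is forced to True.
  then x4 is forced to True.
  then x5 is forced to False.
  then x10 is forced to True.
  then x11 is forced to False.
  then x6 is forced to True.
  then x9 is forced to False.
x7 is now unconstrained; take x7 = False.
Every clause has at least one true literal under this assignment.
So x1 = F, x2 = F, x3 = T, x4 = T, x5 = F, x6 = T, x7 = F, x8 = T, x9 = F, x10 = T, x11 = F is a satisfying assignment.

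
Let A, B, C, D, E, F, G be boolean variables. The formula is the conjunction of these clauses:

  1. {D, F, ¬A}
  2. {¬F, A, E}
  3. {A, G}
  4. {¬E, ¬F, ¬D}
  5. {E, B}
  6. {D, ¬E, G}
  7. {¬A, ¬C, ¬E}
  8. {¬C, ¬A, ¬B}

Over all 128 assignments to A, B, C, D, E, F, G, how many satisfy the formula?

28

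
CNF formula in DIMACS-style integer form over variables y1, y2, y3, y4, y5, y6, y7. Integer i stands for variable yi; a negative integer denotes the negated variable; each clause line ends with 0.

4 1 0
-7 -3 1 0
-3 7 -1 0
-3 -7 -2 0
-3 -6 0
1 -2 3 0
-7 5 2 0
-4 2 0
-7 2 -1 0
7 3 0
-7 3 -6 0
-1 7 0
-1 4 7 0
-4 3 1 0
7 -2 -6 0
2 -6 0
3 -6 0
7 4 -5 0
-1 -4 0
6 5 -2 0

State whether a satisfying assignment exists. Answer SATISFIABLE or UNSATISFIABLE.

Branch on y1: take y1 = True.
  then y7 is forced to True.
  then y2 is forced to True.
  then y3 is forced to False.
  then y6 is forced to False.
  then y4 is forced to False.
  then y5 is forced to True.
Every clause has at least one true literal under this assignment.
So y1=True, y2=True, y3=False, y4=False, y5=True, y6=False, y7=True is a satisfying assignment.

SATISFIABLE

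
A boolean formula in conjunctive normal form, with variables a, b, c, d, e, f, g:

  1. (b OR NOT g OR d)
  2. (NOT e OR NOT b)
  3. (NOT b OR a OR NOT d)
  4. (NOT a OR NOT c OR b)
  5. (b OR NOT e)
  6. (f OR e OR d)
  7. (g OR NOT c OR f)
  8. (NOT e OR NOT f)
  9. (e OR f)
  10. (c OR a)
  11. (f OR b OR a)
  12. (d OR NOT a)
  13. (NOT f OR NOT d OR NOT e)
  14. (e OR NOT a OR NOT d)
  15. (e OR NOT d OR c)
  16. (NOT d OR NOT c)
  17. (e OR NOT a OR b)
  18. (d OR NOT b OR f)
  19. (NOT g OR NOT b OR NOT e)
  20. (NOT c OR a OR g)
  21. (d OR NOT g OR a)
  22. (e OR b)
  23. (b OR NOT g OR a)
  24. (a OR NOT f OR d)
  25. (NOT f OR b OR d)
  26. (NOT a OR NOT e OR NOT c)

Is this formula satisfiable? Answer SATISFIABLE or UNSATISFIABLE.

UNSATISFIABLE

a = True:
  propagation gives d=True, e=True, b=False; an empty clause results — contradiction.
a = False:
  propagation gives c=True, d=False, g=True; an empty clause results — contradiction.
Every branch closes, so no satisfying assignment exists.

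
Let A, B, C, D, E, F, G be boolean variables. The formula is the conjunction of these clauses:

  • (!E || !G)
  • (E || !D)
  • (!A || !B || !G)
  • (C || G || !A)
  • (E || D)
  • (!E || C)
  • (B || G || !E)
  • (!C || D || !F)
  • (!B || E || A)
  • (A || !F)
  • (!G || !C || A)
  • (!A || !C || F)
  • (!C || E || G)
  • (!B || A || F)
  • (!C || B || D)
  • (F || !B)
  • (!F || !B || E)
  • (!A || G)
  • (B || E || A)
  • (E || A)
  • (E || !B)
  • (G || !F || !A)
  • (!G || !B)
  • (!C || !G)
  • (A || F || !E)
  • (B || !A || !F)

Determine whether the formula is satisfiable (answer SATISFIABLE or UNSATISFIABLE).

UNSATISFIABLE

A = True:
  propagation gives G=True, E=False, D=False; an empty clause results — contradiction.
A = False:
  propagation gives F=False, B=False, E=True; an empty clause results — contradiction.
Every branch closes, so no satisfying assignment exists.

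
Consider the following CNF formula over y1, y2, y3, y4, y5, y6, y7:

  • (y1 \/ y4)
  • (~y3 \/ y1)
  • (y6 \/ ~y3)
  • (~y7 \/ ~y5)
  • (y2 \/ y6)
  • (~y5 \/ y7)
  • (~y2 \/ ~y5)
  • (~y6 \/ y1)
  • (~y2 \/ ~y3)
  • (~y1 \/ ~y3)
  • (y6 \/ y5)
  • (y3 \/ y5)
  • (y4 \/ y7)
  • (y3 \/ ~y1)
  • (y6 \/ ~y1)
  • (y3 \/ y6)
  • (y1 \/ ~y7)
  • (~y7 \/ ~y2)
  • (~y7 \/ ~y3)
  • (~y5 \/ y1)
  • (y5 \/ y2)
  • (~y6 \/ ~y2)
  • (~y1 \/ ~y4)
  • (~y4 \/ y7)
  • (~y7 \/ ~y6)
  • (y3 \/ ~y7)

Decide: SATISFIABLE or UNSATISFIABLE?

y1 = True:
  propagation gives y3=False; an empty clause results — contradiction.
y1 = False:
  propagation gives y4=True, y3=False, y6=False; an empty clause results — contradiction.
Every branch closes, so no satisfying assignment exists.

UNSATISFIABLE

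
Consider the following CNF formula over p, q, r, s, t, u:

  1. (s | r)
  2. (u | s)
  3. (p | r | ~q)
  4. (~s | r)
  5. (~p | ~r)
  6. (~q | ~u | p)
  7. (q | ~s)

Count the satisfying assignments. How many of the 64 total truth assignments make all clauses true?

4

The models are:
  p=0 q=0 r=1 s=0 t=0 u=1
  p=0 q=0 r=1 s=0 t=1 u=1
  p=0 q=1 r=1 s=1 t=0 u=0
  p=0 q=1 r=1 s=1 t=1 u=0
Count: 4.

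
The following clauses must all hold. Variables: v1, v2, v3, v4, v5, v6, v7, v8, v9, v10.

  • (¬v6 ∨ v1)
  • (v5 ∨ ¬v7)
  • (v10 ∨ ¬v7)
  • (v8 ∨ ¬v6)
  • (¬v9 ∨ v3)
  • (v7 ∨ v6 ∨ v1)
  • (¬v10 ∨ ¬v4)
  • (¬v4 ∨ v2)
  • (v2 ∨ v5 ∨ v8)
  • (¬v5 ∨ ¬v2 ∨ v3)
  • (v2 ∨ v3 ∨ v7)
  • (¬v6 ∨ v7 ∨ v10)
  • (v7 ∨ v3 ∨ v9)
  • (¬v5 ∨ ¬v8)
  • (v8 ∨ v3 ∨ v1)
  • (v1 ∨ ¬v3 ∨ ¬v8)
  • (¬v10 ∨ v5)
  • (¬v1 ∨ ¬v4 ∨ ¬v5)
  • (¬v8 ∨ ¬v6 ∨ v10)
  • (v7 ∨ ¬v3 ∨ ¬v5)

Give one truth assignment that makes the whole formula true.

v1=0, v2=1, v3=1, v4=0, v5=1, v6=0, v7=1, v8=0, v9=0, v10=1

v4 occurs only negated in the remaining clauses — set v4 = False.
Branch on v1: take v1 = False.
  then v6 is forced to False.
  then v7 is forced to True.
  then v5 is forced to True.
  then v10 is forced to True.
  then v8 is forced to False.
  then v3 is forced to True.
v2, v9 are now unconstrained; take v2 = True, v9 = False.
Every clause has at least one true literal under this assignment.
Check each clause:
  1. (v1 ∨ ¬v6) — ¬v6 is true.
  2. (¬v7 ∨ v5) — v5 is true.
  3. (¬v7 ∨ v10) — v10 is true.
  4. (¬v6 ∨ v8) — ¬v6 is true.
  5. (v3 ∨ ¬v9) — v3 is true.
  6. (v7 ∨ v1 ∨ v6) — v7 is true.
  7. (¬v10 ∨ ¬v4) — ¬v4 is true.
  8. (¬v4 ∨ v2) — v2 is true.
  9. (v5 ∨ v2 ∨ v8) — v2 is true.
  10. (¬v2 ∨ ¬v5 ∨ v3) — v3 is true.
  11. (v2 ∨ v3 ∨ v7) — v2 is true.
  12. (¬v6 ∨ v7 ∨ v10) — ¬v6 is true.
  13. (v9 ∨ v3 ∨ v7) — v3 is true.
  14. (¬v5 ∨ ¬v8) — ¬v8 is true.
  15. (v3 ∨ v8 ∨ v1) — v3 is true.
  16. (¬v3 ∨ ¬v8 ∨ v1) — ¬v8 is true.
  17. (v5 ∨ ¬v10) — v5 is true.
  18. (¬v5 ∨ ¬v1 ∨ ¬v4) — ¬v4 is true.
  19. (v10 ∨ ¬v8 ∨ ¬v6) — ¬v8 is true.
  20. (¬v5 ∨ v7 ∨ ¬v3) — v7 is true.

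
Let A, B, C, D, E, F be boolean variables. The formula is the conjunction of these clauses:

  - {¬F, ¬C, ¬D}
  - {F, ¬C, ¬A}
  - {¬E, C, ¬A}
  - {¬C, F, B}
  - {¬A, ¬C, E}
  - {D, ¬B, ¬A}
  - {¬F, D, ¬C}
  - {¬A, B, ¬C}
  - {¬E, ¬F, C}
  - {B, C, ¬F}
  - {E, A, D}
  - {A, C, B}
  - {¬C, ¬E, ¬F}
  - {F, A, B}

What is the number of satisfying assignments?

Case analysis on C and A:
  C=1, A=1: a clause becomes empty — 0.
  C=1, A=0: remaining (B,D,E,F) ∈ {(1,0,1,0); (1,1,0,0); (1,1,1,0)} — 3.
  C=0, A=1: remaining (B,D,E,F) ∈ {(0,0,0,0); (0,1,0,0); (1,1,0,0); (1,1,0,1)} — 4.
  C=0, A=0: remaining (B,D,E,F) ∈ {(1,0,1,0); (1,1,0,0); (1,1,0,1); (1,1,1,0)} — 4.
Total: 0 + 3 + 4 + 4 = 11.

11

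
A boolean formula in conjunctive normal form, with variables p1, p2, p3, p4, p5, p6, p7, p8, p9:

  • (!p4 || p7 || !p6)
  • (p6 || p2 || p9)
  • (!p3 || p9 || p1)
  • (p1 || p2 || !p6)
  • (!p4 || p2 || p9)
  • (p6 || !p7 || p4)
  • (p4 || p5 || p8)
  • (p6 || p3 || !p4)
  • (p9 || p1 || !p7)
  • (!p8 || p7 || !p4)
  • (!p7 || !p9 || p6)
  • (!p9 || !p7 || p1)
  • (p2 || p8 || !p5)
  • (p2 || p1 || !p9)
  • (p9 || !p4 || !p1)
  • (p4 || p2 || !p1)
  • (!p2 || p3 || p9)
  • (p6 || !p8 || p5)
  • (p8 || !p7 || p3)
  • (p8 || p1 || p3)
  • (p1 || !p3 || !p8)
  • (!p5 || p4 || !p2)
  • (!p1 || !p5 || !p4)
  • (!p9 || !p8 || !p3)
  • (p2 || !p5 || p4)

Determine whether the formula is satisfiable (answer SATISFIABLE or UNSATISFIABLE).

Branch on p1: take p1 = True.
Try p2 = True.
Set p3 = True and propagate.
The remaining clauses are satisfied by p4 = True, p5 = False, p6 = False, p7 = False, p8 = False, p9 = True.
So p1 = T, p2 = T, p3 = T, p4 = T, p5 = F, p6 = F, p7 = F, p8 = F, p9 = T is a satisfying assignment.

SATISFIABLE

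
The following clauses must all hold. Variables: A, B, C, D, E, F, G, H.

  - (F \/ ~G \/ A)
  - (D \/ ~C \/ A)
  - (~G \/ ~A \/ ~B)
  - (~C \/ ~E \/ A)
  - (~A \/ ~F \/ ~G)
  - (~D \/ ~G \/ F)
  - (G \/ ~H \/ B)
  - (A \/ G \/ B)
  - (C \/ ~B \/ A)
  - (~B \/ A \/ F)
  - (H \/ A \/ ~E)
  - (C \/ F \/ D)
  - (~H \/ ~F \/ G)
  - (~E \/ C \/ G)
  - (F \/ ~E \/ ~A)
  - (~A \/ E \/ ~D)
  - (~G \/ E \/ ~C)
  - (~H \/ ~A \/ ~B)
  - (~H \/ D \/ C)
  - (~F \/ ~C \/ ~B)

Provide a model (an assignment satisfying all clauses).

A=T, B=F, C=T, D=T, E=T, F=T, G=F, H=F

Set A = True and propagate.
Try B = False.
Try C = True.
For the remaining variables, D = True, E = True, F = True, G = False, H = False works.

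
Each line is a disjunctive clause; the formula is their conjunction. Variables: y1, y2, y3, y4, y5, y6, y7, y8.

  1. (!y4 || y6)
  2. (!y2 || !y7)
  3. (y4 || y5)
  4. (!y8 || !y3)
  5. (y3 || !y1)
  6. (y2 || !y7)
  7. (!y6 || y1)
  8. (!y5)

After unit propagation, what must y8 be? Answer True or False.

False

(!y5) is a unit clause: y5 = False.
(y5 || y4): since y5 = False, the clause reduces to (y4). y4 = True.
In (y6 || !y4), !y4 is now false; y6 must hold, so y6 = True.
(!y6 || y1) with y6 = True leaves only y1, so y1 = True.
(y3 || !y1): since y1 = True, the clause reduces to (y3). y3 = True.
(!y3 || !y8): since y3 = True, the clause reduces to (!y8). y8 = False.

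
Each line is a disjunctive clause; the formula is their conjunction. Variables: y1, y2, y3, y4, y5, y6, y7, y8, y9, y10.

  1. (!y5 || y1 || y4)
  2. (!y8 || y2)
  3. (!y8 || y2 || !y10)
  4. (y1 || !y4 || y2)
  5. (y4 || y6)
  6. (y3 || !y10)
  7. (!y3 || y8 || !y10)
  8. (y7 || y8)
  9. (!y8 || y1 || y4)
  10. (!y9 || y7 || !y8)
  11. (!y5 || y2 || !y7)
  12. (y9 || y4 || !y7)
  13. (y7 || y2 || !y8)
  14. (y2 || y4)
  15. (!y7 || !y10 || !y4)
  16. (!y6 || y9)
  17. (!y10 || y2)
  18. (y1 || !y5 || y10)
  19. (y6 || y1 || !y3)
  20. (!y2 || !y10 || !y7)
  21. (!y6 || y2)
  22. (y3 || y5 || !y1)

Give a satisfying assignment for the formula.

y1=F, y2=T, y3=F, y4=T, y5=F, y6=F, y7=T, y8=F, y9=F, y10=F

Check each clause:
  1. (y4 || y1 || !y5) — !y5 is true.
  2. (!y8 || y2) — !y8 is true.
  3. (y2 || !y10 || !y8) — !y8 is true.
  4. (y1 || y2 || !y4) — y2 is true.
  5. (y4 || y6) — y4 is true.
  6. (!y10 || y3) — !y10 is true.
  7. (y8 || !y3 || !y10) — !y3 is true.
  8. (y8 || y7) — y7 is true.
  9. (y1 || !y8 || y4) — !y8 is true.
  10. (y7 || !y8 || !y9) — !y8 is true.
  11. (y2 || !y5 || !y7) — y2 is true.
  12. (!y7 || y4 || y9) — y4 is true.
  13. (y2 || !y8 || y7) — !y8 is true.
  14. (y2 || y4) — y2 is true.
  15. (!y4 || !y10 || !y7) — !y10 is true.
  16. (!y6 || y9) — !y6 is true.
  17. (y2 || !y10) — y2 is true.
  18. (!y5 || y1 || y10) — !y5 is true.
  19. (!y3 || y1 || y6) — !y3 is true.
  20. (!y10 || !y7 || !y2) — !y10 is true.
  21. (!y6 || y2) — !y6 is true.
  22. (y3 || y5 || !y1) — !y1 is true.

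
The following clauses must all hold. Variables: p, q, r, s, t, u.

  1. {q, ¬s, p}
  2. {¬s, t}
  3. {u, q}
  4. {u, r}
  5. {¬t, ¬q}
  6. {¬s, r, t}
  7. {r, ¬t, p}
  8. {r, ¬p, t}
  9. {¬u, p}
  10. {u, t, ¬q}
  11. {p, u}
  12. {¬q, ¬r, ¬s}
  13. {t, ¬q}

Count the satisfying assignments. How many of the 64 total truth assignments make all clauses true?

5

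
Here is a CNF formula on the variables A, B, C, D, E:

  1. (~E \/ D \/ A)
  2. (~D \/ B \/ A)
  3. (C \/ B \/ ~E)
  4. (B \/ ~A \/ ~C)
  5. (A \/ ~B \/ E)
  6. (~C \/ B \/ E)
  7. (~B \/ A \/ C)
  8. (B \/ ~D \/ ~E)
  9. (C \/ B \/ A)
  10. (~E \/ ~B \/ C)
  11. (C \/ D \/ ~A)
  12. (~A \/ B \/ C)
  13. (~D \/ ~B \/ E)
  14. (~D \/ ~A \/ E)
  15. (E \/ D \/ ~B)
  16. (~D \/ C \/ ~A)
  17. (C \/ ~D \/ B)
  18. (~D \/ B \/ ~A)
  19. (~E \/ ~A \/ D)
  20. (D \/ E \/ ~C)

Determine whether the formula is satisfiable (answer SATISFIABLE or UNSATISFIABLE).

Set A = True and propagate.
Set B = True and propagate.
Branch on C: take C = True.
For the remaining variables, D = True, E = True works.
So A=T, B=T, C=T, D=T, E=T is a satisfying assignment.

SATISFIABLE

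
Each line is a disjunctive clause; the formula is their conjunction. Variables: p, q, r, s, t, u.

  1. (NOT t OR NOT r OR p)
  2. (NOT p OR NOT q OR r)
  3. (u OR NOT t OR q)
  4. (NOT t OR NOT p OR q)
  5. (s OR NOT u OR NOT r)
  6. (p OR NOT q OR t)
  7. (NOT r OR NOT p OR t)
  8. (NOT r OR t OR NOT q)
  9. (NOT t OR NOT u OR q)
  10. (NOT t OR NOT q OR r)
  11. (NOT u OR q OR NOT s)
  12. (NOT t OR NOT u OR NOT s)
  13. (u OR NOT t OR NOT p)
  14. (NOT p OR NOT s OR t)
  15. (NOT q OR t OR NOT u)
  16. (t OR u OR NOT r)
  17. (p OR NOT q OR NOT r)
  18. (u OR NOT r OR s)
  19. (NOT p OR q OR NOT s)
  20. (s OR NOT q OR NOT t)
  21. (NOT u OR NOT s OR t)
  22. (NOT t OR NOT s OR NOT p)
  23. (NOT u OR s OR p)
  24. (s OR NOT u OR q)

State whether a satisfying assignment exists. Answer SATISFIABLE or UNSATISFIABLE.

SATISFIABLE

Branch on p: take p = False.
The remaining clauses are satisfied by q = False, r = False, s = False, t = False, u = False.
Every clause has at least one true literal under this assignment.
So p = F  q = F  r = F  s = F  t = F  u = F is a satisfying assignment.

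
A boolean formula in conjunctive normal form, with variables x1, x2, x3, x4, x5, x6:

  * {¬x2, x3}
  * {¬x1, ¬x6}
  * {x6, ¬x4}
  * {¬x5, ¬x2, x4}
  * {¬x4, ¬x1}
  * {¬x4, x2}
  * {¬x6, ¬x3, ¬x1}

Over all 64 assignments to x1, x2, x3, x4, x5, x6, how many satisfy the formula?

Case analysis on x4 and x1:
  x4=1, x1=1: a clause becomes empty — 0.
  x4=1, x1=0: remaining (x2,x3,x5,x6) ∈ {(1,1,0,1); (1,1,1,1)} — 2.
  x4=0, x1=1: 5 of the 16 assignments to (x2,x3,x5,x6) work.
  x4=0, x1=0: x6 free; 5 ways for (x2,x3,x5) × 2^1 = 10.
Total: 0 + 2 + 5 + 10 = 17.

17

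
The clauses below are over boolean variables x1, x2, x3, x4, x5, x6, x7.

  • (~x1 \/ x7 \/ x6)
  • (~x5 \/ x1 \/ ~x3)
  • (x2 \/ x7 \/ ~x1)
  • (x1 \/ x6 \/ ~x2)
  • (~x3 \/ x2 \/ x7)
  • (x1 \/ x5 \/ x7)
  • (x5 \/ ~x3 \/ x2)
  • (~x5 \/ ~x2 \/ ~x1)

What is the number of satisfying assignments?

Split on x1, then x2.
  x1=T, x2=T: x3, x4 free; 3 ways for (x5,x6,x7) × 2^2 = 12.
  x1=T, x2=F: x4, x6 free; 3 ways for (x3,x5,x7) × 2^2 = 12.
  x1=F, x2=T: x4 free; 4 ways for (x3,x5,x6,x7) × 2^1 = 8.
  x1=F, x2=F: x4, x6 free; 3 ways for (x3,x5,x7) × 2^2 = 12.
Total: 12 + 12 + 8 + 12 = 44.

44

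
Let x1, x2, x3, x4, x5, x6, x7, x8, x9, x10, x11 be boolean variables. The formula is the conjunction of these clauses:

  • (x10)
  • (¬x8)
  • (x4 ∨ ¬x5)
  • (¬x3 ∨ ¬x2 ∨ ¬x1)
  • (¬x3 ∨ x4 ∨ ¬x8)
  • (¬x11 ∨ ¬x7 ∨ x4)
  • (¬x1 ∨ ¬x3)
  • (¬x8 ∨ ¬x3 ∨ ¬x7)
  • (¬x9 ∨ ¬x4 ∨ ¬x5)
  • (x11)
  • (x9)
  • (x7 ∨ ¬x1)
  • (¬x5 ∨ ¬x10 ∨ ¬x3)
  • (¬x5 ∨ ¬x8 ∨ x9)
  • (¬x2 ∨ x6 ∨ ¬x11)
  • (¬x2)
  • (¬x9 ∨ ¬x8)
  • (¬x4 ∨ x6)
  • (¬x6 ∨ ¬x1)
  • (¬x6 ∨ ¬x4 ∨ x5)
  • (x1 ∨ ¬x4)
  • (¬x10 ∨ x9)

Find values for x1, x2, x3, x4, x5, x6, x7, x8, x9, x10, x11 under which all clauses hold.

Unit propagation: (x10) forces x10 = True.
The clause (¬x8) is unit: x8 must be False.
Unit propagation: (x11) forces x11 = True.
Unit propagation: (x9) forces x9 = True.
The clause (¬x2) is unit: x2 must be False.
Pure literal: x3 appears only negated; assign x3 = False.
Try x1 = False.
  then x4 is forced to False.
  then x5 is forced to False.
  then x7 is forced to False.
x6 is now unconstrained; take x6 = False.

x1 = False, x2 = False, x3 = False, x4 = False, x5 = False, x6 = False, x7 = False, x8 = False, x9 = True, x10 = True, x11 = True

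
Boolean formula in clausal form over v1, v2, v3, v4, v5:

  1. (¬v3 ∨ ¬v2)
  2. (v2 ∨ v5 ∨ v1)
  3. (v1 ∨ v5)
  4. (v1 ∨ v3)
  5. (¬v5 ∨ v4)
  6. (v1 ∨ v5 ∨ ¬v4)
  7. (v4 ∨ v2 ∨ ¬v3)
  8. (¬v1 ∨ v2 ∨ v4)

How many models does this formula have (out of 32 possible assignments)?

8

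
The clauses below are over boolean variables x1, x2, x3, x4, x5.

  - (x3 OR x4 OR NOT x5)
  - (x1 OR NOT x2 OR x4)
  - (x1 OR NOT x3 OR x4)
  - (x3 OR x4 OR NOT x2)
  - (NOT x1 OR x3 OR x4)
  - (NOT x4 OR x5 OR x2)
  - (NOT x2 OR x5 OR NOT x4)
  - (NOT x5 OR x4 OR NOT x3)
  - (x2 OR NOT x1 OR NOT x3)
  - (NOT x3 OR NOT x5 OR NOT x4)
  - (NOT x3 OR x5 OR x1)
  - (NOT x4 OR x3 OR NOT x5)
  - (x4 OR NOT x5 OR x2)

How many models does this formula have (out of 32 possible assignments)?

2

The models are:
  x1=0 x2=0 x3=0 x4=0 x5=0
  x1=1 x2=1 x3=1 x4=0 x5=0
Count: 2.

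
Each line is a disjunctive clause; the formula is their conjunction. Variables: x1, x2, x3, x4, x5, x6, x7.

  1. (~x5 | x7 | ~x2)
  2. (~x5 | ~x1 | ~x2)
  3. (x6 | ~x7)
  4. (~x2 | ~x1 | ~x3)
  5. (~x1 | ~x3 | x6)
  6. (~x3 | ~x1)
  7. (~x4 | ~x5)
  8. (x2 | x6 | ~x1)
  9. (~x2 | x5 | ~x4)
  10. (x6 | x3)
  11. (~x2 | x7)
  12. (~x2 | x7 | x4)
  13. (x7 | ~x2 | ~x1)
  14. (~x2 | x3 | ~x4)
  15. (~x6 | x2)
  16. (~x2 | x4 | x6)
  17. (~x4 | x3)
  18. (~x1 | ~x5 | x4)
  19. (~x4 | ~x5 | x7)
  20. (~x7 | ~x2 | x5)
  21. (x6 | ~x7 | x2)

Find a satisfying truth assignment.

x1 occurs only negated in the remaining clauses — set x1 = False.
Branch on x2: take x2 = False.
  then x6 is forced to False.
  then x7 is forced to False.
  then x3 is forced to True.
Set x4 = False and propagate.
x5 is now unconstrained; take x5 = True.
Every clause has at least one true literal under this assignment.

x1=F, x2=F, x3=T, x4=F, x5=T, x6=F, x7=F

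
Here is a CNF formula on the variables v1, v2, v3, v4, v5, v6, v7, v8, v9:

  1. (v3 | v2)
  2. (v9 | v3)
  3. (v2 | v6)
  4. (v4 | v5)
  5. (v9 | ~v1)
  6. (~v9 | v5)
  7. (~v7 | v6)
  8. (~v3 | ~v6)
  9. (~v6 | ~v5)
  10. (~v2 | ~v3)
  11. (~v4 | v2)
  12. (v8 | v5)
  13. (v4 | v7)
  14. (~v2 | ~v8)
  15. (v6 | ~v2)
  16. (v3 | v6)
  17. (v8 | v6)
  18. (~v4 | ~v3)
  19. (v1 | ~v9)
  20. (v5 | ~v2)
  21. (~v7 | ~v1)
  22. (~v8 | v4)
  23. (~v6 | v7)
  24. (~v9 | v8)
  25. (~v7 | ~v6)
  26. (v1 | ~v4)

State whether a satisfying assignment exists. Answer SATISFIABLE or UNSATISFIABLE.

UNSATISFIABLE

v6 = True:
  propagation gives v3=False, v2=True, v9=True, v5=True; an empty clause results — contradiction.
v6 = False:
  propagation gives v2=True; an empty clause results — contradiction.
Every branch closes, so no satisfying assignment exists.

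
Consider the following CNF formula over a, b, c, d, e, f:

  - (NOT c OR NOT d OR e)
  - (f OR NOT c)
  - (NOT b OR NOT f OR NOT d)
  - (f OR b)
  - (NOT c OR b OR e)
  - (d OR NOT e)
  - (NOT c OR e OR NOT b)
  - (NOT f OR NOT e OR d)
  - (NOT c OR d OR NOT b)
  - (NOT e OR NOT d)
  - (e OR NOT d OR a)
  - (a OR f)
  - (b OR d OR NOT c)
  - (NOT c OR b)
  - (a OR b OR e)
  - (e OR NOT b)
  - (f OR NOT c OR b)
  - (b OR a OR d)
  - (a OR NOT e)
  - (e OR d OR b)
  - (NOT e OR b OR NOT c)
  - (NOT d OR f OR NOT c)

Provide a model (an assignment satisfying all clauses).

Pure literal: a appears only positively; assign a = True.
c occurs only negated in the remaining clauses — set c = False.
Branch on b: take b = False.
  then f is forced to True.
For the remaining variables, d = True, e = False works.
Every clause has at least one true literal under this assignment.

a=T, b=F, c=F, d=T, e=F, f=T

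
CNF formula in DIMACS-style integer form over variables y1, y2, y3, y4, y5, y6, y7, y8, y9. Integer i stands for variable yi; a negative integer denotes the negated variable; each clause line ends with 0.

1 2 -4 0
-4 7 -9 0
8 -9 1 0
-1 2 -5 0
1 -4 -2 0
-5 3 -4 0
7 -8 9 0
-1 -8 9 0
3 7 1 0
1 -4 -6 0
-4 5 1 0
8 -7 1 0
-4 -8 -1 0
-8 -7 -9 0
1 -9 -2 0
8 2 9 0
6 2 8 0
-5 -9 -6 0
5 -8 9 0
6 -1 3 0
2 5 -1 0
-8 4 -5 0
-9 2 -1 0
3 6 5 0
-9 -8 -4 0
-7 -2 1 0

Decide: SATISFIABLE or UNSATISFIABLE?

SATISFIABLE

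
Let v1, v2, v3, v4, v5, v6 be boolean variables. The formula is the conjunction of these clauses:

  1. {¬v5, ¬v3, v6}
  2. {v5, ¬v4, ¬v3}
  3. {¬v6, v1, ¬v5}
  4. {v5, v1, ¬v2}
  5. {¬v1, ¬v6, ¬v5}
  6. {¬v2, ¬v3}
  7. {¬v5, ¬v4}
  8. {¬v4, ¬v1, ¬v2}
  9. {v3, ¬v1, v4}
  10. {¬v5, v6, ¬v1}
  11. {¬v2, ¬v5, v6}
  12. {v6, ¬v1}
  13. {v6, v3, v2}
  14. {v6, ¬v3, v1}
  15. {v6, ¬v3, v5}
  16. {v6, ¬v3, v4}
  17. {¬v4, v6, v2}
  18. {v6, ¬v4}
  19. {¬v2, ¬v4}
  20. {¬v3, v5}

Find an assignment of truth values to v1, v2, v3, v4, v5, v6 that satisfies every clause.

v1=False, v2=False, v3=False, v4=True, v5=False, v6=True

Check each clause:
  1. {v6, ¬v3, ¬v5} — ¬v5 is true.
  2. {¬v3, v5, ¬v4} — ¬v3 is true.
  3. {v1, ¬v5, ¬v6} — ¬v5 is true.
  4. {v5, v1, ¬v2} — ¬v2 is true.
  5. {¬v6, ¬v1, ¬v5} — ¬v5 is true.
  6. {¬v2, ¬v3} — ¬v3 is true.
  7. {¬v4, ¬v5} — ¬v5 is true.
  8. {¬v1, ¬v2, ¬v4} — ¬v1 is true.
  9. {¬v1, v3, v4} — v4 is true.
  10. {v6, ¬v1, ¬v5} — ¬v5 is true.
  11. {¬v5, v6, ¬v2} — ¬v5 is true.
  12. {v6, ¬v1} — ¬v1 is true.
  13. {v6, v2, v3} — v6 is true.
  14. {v6, ¬v3, v1} — ¬v3 is true.
  15. {¬v3, v6, v5} — ¬v3 is true.
  16. {v4, v6, ¬v3} — v4 is true.
  17. {v2, v6, ¬v4} — v6 is true.
  18. {v6, ¬v4} — v6 is true.
  19. {¬v4, ¬v2} — ¬v2 is true.
  20. {¬v3, v5} — ¬v3 is true.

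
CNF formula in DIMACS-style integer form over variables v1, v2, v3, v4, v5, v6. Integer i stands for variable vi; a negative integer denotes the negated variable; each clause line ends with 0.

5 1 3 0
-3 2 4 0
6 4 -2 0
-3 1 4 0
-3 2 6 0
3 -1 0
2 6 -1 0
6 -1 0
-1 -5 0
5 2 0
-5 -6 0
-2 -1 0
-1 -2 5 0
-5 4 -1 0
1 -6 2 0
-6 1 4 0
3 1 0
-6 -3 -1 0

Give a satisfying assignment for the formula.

v4 occurs only positively in the remaining clauses — set v4 = True.
Set v1 = False and propagate.
  then v3 is forced to True.
Try v2 = True.
Try v5 = False.
v6 is now unconstrained; take v6 = False.
Every clause has at least one true literal under this assignment.

v1=False, v2=True, v3=True, v4=True, v5=False, v6=False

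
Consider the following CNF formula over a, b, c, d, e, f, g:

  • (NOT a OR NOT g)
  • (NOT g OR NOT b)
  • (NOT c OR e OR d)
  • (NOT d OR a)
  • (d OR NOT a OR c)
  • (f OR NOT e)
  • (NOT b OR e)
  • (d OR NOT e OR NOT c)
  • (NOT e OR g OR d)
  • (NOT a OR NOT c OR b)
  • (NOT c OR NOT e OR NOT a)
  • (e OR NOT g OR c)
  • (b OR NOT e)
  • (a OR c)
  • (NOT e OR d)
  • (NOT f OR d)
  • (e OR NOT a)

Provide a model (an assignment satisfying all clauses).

a=T, b=T, c=F, d=T, e=T, f=T, g=F

Set a = True and propagate.
  then g is forced to False.
  then e is forced to True.
  then f is forced to True.
  then d is forced to True.
  then c is forced to False.
  then b is forced to True.
Every clause has at least one true literal under this assignment.
Check each clause:
  1. (NOT g OR NOT a) — NOT g is true.
  2. (NOT g OR NOT b) — NOT g is true.
  3. (NOT c OR d OR e) — NOT c is true.
  4. (a OR NOT d) — a is true.
  5. (d OR NOT a OR c) — d is true.
  6. (f OR NOT e) — f is true.
  7. (NOT b OR e) — e is true.
  8. (NOT e OR d OR NOT c) — d is true.
  9. (NOT e OR g OR d) — d is true.
  10. (NOT a OR b OR NOT c) — b is true.
  11. (NOT e OR NOT c OR NOT a) — NOT c is true.
  12. (c OR NOT g OR e) — NOT g is true.
  13. (b OR NOT e) — b is true.
  14. (a OR c) — a is true.
  15. (NOT e OR d) — d is true.
  16. (NOT f OR d) — d is true.
  17. (e OR NOT a) — e is true.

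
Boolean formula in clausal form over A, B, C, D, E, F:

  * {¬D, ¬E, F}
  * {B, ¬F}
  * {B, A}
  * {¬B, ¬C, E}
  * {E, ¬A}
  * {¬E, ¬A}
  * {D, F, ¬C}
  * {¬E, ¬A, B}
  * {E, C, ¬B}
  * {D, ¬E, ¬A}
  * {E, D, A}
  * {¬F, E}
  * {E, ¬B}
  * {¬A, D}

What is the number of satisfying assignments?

Satisfying assignments:
  A=F B=T C=F D=F E=T F=F
  A=F B=T C=F D=F E=T F=T
  A=F B=T C=F D=T E=T F=T
  A=F B=T C=T D=F E=T F=T
  A=F B=T C=T D=T E=T F=T
That's 5 in total.

5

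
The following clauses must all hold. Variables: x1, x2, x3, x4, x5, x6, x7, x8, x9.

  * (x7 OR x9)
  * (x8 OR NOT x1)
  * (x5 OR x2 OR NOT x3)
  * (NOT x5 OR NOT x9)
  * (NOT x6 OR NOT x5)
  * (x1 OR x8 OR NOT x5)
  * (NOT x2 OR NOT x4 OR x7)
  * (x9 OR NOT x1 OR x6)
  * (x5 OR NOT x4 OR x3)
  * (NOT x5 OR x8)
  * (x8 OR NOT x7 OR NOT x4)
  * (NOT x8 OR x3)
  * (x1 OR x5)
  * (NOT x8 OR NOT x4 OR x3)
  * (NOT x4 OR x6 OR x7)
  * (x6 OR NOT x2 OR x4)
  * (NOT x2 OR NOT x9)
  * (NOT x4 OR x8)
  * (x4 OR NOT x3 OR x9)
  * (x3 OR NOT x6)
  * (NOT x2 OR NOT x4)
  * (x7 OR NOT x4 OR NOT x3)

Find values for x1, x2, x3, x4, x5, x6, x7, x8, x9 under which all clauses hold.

x1=F, x2=F, x3=T, x4=T, x5=T, x6=F, x7=T, x8=T, x9=F

Set x1 = False and propagate.
  then x5 is forced to True.
  then x9 is forced to False.
  then x7 is forced to True.
  then x6 is forced to False.
  then x8 is forced to True.
  then x3 is forced to True.
  then x4 is forced to True.
  then x2 is forced to False.
Every clause has at least one true literal under this assignment.
Check each clause:
  1. (x9 OR x7) — x7 is true.
  2. (x8 OR NOT x1) — x8 is true.
  3. (x2 OR NOT x3 OR x5) — x5 is true.
  4. (NOT x5 OR NOT x9) — NOT x9 is true.
  5. (NOT x5 OR NOT x6) — NOT x6 is true.
  6. (x8 OR x1 OR NOT x5) — x8 is true.
  7. (x7 OR NOT x2 OR NOT x4) — NOT x2 is true.
  8. (NOT x1 OR x6 OR x9) — NOT x1 is true.
  9. (x3 OR NOT x4 OR x5) — x3 is true.
  10. (NOT x5 OR x8) — x8 is true.
  11. (x8 OR NOT x7 OR NOT x4) — x8 is true.
  12. (NOT x8 OR x3) — x3 is true.
  13. (x1 OR x5) — x5 is true.
  14. (x3 OR NOT x4 OR NOT x8) — x3 is true.
  15. (NOT x4 OR x6 OR x7) — x7 is true.
  16. (NOT x2 OR x4 OR x6) — x4 is true.
  17. (NOT x9 OR NOT x2) — NOT x2 is true.
  18. (NOT x4 OR x8) — x8 is true.
  19. (NOT x3 OR x4 OR x9) — x4 is true.
  20. (x3 OR NOT x6) — NOT x6 is true.
  21. (NOT x4 OR NOT x2) — NOT x2 is true.
  22. (NOT x3 OR NOT x4 OR x7) — x7 is true.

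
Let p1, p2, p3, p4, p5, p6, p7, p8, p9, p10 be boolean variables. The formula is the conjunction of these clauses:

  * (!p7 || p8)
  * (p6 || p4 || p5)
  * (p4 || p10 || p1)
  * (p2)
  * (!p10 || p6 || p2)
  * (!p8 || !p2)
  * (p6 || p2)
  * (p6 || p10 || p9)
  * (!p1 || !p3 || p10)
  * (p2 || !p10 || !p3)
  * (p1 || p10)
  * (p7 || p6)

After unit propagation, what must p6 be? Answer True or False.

True

(p2) is a unit clause: p2 = True.
(!p2 || !p8): since p2 = True, the clause reduces to (!p8). p8 = False.
(!p7 || p8): since p8 = False, the clause reduces to (!p7). p7 = False.
(p6 || p7) with p7 = False leaves only p6, so p6 = True.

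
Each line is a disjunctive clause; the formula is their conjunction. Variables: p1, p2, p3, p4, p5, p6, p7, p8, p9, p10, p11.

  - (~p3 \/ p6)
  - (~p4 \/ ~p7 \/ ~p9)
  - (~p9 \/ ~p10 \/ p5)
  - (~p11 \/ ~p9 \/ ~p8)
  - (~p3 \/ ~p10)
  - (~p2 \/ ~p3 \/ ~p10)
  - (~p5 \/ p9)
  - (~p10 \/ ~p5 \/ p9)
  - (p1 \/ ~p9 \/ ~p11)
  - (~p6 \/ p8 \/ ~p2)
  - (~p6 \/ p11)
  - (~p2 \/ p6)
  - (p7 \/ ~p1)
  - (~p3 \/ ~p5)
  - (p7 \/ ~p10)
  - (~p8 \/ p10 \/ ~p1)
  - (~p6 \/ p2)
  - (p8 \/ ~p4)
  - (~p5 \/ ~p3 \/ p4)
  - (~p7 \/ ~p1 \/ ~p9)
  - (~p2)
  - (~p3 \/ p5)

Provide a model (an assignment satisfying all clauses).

p1 = False, p2 = False, p3 = False, p4 = True, p5 = False, p6 = False, p7 = True, p8 = True, p9 = False, p10 = False, p11 = True

(~p2) is a unit clause, so p2 = False.
The clause (~p6) is unit: p6 must be False.
Unit propagation: (~p3) forces p3 = False.
Set p1 = False and propagate.
The remaining clauses are satisfied by p4 = True, p5 = False, p7 = True, p8 = True, p9 = False, p10 = False, p11 = True.
Every clause has at least one true literal under this assignment.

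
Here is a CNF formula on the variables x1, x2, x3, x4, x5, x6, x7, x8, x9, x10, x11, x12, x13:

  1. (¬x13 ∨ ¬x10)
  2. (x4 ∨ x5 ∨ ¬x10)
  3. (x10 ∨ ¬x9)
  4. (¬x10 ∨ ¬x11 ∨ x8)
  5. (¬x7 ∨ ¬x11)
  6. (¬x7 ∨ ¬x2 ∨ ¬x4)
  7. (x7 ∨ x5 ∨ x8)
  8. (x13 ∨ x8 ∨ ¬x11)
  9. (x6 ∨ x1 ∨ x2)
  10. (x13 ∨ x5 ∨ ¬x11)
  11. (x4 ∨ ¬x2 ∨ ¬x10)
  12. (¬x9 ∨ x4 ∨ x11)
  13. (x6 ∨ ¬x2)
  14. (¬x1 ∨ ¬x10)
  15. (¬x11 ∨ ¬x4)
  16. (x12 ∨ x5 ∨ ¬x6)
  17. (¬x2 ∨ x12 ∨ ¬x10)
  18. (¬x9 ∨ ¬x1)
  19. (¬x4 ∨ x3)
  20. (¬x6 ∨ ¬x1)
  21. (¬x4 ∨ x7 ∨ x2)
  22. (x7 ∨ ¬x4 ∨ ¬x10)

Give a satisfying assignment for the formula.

x1=0  x2=1  x3=1  x4=0  x5=1  x6=1  x7=1  x8=0  x9=0  x10=0  x11=0  x12=0  x13=0

Pure literal: x3 appears only positively; assign x3 = True.
x5 occurs only positively in the remaining clauses — set x5 = True.
Branch on x1: take x1 = False.
For the remaining variables, x2 = True, x4 = False, x6 = True, x7 = True, x8 = False, x9 = False, x10 = False, x11 = False, x12 = False, x13 = False works.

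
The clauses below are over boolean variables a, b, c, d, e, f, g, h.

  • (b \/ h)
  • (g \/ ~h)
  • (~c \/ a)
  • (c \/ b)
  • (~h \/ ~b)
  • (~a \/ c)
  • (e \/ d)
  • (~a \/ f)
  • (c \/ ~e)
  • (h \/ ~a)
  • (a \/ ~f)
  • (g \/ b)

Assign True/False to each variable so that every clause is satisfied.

g occurs only positively in the remaining clauses — set g = True.
Set a = True and propagate.
  then c is forced to True.
  then f is forced to True.
  then h is forced to True.
  then b is forced to False.
Branch on d: take d = False.
  then e is forced to True.

a = T, b = F, c = T, d = F, e = T, f = T, g = T, h = T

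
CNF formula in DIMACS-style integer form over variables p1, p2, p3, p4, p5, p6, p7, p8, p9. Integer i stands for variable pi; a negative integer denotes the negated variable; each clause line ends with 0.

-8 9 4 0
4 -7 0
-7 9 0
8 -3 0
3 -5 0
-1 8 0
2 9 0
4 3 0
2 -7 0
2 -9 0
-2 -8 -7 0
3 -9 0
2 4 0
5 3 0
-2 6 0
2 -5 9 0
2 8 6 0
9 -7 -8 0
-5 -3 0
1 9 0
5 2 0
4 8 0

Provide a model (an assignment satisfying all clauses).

p4 occurs only positively in the remaining clauses — set p4 = True.
p6 occurs only positively in the remaining clauses — set p6 = True.
Set p1 = False and propagate.
  then p9 is forced to True.
  then p2 is forced to True.
  then p3 is forced to True.
  then p8 is forced to True.
  then p7 is forced to False.
  then p5 is forced to False.

p1 = False, p2 = True, p3 = True, p4 = True, p5 = False, p6 = True, p7 = False, p8 = True, p9 = True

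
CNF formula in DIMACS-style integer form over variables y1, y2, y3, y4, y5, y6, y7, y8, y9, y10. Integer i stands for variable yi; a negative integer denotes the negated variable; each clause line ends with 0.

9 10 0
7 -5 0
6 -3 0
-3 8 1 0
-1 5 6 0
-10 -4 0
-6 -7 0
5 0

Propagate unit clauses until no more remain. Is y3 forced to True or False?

False

(y5) is a unit clause: y5 = True.
From (~y5 \/ y7) and y5 = True: y7 = True.
From (~y6 \/ ~y7) and y7 = True: y6 = False.
From (y6 \/ ~y3) and y6 = False: y3 = False.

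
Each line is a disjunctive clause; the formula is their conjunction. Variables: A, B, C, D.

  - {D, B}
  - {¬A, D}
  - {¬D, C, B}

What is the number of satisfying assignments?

8

Split on D, then B.
  D=T, B=T: remaining (A,C) ∈ {(F,F); (F,T); (T,F); (T,T)} — 4.
  D=T, B=F: remaining (A,C) ∈ {(F,T); (T,T)} — 2.
  D=F, B=T: remaining (A,C) ∈ {(F,F); (F,T)} — 2.
  D=F, B=F: a clause becomes empty — 0.
Total: 4 + 2 + 2 + 0 = 8.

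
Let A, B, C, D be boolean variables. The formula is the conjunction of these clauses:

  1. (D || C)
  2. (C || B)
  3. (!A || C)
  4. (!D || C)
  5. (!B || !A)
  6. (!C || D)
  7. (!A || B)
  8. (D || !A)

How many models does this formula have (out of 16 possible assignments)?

2

Satisfying assignments:
  A=F B=F C=T D=T
  A=F B=T C=T D=T
That's 2 in total.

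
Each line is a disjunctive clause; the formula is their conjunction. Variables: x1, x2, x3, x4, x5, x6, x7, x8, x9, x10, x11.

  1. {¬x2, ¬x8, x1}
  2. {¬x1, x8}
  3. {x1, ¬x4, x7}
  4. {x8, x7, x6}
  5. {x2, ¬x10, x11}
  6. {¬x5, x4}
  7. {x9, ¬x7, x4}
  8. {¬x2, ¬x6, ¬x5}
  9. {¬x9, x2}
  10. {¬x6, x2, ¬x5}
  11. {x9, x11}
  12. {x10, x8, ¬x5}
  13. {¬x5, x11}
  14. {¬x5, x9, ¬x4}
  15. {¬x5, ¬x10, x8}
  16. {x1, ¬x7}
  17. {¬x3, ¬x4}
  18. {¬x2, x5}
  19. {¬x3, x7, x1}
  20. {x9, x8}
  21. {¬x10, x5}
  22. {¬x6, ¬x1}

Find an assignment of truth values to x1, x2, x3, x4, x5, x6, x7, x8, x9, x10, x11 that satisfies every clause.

x1=F, x2=F, x3=F, x4=F, x5=F, x6=T, x7=F, x8=T, x9=F, x10=F, x11=T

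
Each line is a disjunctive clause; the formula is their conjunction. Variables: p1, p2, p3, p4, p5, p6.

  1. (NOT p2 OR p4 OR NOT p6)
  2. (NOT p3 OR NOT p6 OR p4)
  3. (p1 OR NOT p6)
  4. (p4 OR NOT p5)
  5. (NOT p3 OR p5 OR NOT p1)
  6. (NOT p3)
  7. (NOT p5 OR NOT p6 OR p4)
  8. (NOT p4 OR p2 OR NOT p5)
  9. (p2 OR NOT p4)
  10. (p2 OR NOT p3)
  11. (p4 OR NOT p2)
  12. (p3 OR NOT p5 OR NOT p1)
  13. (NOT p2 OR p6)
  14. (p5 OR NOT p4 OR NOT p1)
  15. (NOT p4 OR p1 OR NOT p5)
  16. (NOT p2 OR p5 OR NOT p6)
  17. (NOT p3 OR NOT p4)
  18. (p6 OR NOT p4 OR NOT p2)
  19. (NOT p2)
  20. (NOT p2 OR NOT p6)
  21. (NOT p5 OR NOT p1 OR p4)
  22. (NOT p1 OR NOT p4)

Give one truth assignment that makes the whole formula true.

The clause (NOT p3) is unit: p3 must be False.
The clause (NOT p2) is unit: p2 must be False.
The clause (NOT p4) is unit: p4 must be False.
Unit propagation: (NOT p5) forces p5 = False.
Pure literal: p6 appears only negated; assign p6 = False.
p1 is now unconstrained; take p1 = False.
Every clause has at least one true literal under this assignment.

p1=F, p2=F, p3=F, p4=F, p5=F, p6=F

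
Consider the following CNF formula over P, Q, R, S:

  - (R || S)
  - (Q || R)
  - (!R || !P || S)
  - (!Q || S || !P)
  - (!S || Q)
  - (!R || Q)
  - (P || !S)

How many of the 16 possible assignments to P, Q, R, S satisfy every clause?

3

Satisfying assignments:
  P=F Q=T R=T S=F
  P=T Q=T R=F S=T
  P=T Q=T R=T S=T
Count: 3.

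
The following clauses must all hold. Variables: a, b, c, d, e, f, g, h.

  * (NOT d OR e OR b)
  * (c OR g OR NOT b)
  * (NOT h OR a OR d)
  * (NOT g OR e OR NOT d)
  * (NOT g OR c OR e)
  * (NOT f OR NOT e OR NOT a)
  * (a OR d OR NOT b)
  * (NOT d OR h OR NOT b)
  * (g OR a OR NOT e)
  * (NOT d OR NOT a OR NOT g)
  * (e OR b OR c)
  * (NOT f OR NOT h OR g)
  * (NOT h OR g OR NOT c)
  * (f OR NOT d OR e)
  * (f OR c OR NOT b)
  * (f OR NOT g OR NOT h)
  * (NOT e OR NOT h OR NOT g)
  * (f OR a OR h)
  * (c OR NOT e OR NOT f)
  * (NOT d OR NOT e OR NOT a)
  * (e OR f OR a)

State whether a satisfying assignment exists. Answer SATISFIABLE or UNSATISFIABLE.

SATISFIABLE

Try a = False.
Try b = False.
Branch on c: take c = True.
For the remaining variables, d = False, e = True, f = True, g = True, h = False works.
Every clause has at least one true literal under this assignment.
So a=F  b=F  c=T  d=F  e=T  f=T  g=T  h=F is a satisfying assignment.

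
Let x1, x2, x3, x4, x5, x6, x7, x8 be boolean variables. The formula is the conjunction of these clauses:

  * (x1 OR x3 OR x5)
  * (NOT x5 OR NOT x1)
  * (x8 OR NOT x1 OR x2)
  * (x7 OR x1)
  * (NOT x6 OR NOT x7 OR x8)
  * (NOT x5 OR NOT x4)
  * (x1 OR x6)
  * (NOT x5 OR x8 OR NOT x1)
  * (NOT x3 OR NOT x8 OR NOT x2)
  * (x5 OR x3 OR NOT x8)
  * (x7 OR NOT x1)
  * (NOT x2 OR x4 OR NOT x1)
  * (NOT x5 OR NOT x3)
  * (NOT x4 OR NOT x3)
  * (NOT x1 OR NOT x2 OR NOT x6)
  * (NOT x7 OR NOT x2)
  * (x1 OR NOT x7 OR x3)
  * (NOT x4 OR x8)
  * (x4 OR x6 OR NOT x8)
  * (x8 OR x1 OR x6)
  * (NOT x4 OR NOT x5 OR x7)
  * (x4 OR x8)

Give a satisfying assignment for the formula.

x1 = True, x2 = False, x3 = True, x4 = False, x5 = False, x6 = True, x7 = True, x8 = True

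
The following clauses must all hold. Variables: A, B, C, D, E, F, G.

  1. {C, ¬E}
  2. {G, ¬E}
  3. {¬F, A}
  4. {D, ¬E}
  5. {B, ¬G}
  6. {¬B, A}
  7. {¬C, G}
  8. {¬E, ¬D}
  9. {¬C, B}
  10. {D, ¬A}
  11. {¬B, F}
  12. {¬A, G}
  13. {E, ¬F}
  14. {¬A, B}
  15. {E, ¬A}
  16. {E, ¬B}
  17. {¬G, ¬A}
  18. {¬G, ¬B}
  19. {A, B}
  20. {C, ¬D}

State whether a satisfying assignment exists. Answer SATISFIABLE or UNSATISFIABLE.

UNSATISFIABLE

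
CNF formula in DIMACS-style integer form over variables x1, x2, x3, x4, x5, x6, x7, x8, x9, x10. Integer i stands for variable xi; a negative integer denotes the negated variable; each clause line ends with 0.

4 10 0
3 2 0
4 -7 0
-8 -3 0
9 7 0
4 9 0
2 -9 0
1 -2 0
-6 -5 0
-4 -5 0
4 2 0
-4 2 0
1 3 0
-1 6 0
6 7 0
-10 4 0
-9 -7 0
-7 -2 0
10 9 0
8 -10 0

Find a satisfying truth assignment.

x1=1, x2=1, x3=1, x4=1, x5=0, x6=1, x7=0, x8=0, x9=1, x10=0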